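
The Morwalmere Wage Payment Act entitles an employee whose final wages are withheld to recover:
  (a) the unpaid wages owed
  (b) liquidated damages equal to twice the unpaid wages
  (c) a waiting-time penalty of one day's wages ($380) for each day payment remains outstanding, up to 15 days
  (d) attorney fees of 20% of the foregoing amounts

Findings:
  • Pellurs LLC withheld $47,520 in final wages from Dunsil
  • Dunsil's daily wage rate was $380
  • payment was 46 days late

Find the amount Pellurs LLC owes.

Doubled: 2 × $47,520 = $95,040
Penalty days: min(46, 15) = 15
Waiting-time penalty: 15 × $380 = $5,700
Subtotal: $47,520 + $95,040 + $5,700 = $148,260
Attorney fees: 20% of $148,260 = $29,652
Total award: $148,260 + $29,652 = $177,912

Total award: $177,912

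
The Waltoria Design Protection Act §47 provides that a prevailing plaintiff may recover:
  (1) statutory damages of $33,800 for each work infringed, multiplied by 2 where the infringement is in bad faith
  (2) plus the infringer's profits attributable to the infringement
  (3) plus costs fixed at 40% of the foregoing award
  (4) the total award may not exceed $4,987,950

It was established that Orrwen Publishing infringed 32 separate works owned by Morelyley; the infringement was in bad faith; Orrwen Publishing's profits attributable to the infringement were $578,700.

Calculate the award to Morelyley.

$3,838,660

Statutory damages: 32 × $33,800 = $1,081,600
Doubled: 2 × $1,081,600 = $2,163,200
Combined award: $2,163,200 + $578,700 = $2,741,900
Costs: 40% of $2,741,900 = $1,096,760
Award plus costs: $2,741,900 + $1,096,760 = $3,838,660
Cap at $4,987,950: $3,838,660 is within the cap, no reduction.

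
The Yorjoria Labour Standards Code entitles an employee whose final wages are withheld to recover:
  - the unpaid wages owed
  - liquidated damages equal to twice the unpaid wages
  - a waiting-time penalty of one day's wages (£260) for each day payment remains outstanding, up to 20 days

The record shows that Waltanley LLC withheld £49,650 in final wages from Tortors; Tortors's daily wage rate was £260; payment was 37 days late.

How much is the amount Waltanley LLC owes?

£154,150

Doubled: 2 × £49,650 = £99,300
Penalty days: min(37, 20) = 20
Waiting-time penalty: 20 × £260 = £5,200
Total award: £49,650 + £99,300 + £5,200 = £154,150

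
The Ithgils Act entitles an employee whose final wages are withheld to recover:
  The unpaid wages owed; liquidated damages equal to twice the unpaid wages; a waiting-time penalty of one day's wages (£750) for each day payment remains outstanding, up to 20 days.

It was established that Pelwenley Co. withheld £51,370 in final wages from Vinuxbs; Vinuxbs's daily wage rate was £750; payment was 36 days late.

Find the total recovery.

Doubled: 2 × £51,370 = £102,740
Penalty days: min(36, 20) = 20
Waiting-time penalty: 20 × £750 = £15,000
Total award: £51,370 + £102,740 + £15,000 = £169,110

£169,110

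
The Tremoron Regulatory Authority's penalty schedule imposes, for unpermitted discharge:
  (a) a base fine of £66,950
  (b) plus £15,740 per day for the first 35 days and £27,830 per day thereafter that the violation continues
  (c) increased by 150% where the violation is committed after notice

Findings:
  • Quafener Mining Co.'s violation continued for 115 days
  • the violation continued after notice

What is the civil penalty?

£7,110,625

First 35 days: 35 × £15,740 = £550,900
Remaining days: (115 − 35) × £27,830 = £2,226,400
Per-day component: £550,900 + £2,226,400 = £2,777,300
Base plus per-day: £66,950 + £2,777,300 = £2,844,250
Enhancement: 150% of £2,844,250 = £4,266,375
Enhanced fine: £2,844,250 + £4,266,375 = £7,110,625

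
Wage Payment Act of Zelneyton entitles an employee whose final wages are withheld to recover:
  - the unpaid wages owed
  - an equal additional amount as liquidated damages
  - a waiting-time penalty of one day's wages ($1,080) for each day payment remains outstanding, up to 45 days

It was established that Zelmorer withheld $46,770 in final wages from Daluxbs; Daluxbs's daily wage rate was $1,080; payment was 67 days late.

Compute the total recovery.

Total award: $142,140

Liquidated damages (equal amount): $46,770
Penalty days: min(67, 45) = 45
Waiting-time penalty: 45 × $1,080 = $48,600
Total award: $46,770 + $46,770 + $48,600 = $142,140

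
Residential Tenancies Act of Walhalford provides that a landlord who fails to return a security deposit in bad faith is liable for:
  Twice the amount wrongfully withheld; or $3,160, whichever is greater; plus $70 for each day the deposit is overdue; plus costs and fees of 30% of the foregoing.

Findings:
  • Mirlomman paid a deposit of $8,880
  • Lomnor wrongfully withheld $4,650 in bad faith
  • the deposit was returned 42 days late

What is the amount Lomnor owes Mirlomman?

Recovery: $15,912

Doubled: 2 × $4,650 = $9,300
Minimum $3,160: $9,300 meets the minimum, no increase.
Late-return penalty: 42 × $70 = $2,940
Damages plus late penalty: $9,300 + $2,940 = $12,240
Costs and fees: 30% of $12,240 = $3,672
Total recovery: $12,240 + $3,672 = $15,912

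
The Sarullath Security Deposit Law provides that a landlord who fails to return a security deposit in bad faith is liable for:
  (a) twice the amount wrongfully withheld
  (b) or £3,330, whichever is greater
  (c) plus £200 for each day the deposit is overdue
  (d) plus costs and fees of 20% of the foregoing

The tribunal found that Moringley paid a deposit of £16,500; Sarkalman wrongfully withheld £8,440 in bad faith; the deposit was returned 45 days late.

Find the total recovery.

£31,056

Doubled: 2 × £8,440 = £16,880
Minimum £3,330: £16,880 meets the minimum, no increase.
Late-return penalty: 45 × £200 = £9,000
Damages plus late penalty: £16,880 + £9,000 = £25,880
Costs and fees: 20% of £25,880 = £5,176
Total recovery: £25,880 + £5,176 = £31,056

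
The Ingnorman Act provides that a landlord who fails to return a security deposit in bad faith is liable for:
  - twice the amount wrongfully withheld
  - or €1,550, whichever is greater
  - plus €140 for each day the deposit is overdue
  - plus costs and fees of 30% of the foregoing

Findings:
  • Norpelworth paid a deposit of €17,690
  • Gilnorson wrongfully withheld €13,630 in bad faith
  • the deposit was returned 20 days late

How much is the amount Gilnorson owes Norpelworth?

€39,078

Doubled: 2 × €13,630 = €27,260
Minimum €1,550: €27,260 meets the minimum, no increase.
Late-return penalty: 20 × €140 = €2,800
Damages plus late penalty: €27,260 + €2,800 = €30,060
Costs and fees: 30% of €30,060 = €9,018
Total recovery: €30,060 + €9,018 = €39,078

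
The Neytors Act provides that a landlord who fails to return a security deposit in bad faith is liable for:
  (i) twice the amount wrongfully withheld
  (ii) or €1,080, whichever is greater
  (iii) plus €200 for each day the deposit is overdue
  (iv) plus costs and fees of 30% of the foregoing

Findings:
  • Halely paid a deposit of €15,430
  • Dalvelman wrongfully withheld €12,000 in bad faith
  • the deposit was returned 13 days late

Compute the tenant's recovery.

Doubled: 2 × €12,000 = €24,000
Minimum €1,080: €24,000 meets the minimum, no increase.
Late-return penalty: 13 × €200 = €2,600
Damages plus late penalty: €24,000 + €2,600 = €26,600
Costs and fees: 30% of €26,600 = €7,980
Total recovery: €26,600 + €7,980 = €34,580

€34,580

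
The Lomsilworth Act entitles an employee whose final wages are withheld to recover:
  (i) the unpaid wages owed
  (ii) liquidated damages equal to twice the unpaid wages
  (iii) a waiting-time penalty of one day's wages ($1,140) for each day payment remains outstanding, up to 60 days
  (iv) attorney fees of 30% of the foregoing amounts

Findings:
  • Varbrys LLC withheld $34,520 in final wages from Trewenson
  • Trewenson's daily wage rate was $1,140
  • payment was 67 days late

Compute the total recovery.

Doubled: 2 × $34,520 = $69,040
Penalty days: min(67, 60) = 60
Waiting-time penalty: 60 × $1,140 = $68,400
Subtotal: $34,520 + $69,040 + $68,400 = $171,960
Attorney fees: 30% of $171,960 = $51,588
Total award: $171,960 + $51,588 = $223,548

Total award: $223,548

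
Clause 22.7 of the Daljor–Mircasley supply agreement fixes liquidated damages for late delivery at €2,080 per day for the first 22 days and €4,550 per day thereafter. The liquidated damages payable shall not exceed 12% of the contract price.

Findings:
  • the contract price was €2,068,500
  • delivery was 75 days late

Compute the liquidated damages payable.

€248,220

First 22 days: 22 × €2,080 = €45,760
Remaining days: (75 − 22) × €4,550 = €241,150
Accrued per-day damages: €45,760 + €241,150 = €286,910
Cap: 12% of €2,068,500 = €248,220
Cap at €248,220: €286,910 exceeds the cap → €248,220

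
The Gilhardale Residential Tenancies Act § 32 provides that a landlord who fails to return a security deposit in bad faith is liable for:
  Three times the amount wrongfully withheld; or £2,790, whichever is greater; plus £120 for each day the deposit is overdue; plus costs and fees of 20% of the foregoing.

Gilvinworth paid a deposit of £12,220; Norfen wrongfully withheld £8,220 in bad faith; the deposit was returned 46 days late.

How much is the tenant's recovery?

£36,216

Trebled: 3 × £8,220 = £24,660
Minimum £2,790: £24,660 meets the minimum, no increase.
Late-return penalty: 46 × £120 = £5,520
Damages plus late penalty: £24,660 + £5,520 = £30,180
Costs and fees: 20% of £30,180 = £6,036
Total recovery: £30,180 + £6,036 = £36,216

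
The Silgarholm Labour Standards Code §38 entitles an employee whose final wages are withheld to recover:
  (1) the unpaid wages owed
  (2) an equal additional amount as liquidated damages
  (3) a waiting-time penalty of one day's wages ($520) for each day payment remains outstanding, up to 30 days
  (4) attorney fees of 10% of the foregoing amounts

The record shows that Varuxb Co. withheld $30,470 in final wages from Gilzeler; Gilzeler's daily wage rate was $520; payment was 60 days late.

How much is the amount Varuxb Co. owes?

$84,194

Liquidated damages (equal amount): $30,470
Penalty days: min(60, 30) = 30
Waiting-time penalty: 30 × $520 = $15,600
Subtotal: $30,470 + $30,470 + $15,600 = $76,540
Attorney fees: 10% of $76,540 = $7,654
Total award: $76,540 + $7,654 = $84,194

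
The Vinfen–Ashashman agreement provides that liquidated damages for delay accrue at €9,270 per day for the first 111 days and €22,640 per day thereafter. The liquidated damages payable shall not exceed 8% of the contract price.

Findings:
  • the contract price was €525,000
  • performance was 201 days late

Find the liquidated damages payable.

€42,000

First 111 days: 111 × €9,270 = €1,028,970
Remaining days: (201 − 111) × €22,640 = €2,037,600
Accrued per-day damages: €1,028,970 + €2,037,600 = €3,066,570
Cap: 8% of €525,000 = €42,000
Cap at €42,000: €3,066,570 exceeds the cap → €42,000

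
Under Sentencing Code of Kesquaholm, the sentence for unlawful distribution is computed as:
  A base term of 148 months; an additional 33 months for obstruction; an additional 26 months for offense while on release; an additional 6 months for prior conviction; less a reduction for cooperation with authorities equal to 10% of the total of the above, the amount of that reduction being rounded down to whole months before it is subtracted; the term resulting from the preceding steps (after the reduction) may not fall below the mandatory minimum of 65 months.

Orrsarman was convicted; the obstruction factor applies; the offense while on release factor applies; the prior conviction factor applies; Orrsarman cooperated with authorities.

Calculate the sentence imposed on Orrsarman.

Obstruction enhancement: +33 months
Offense while on release enhancement: +26 months
Prior conviction enhancement: +6 months
Adjusted term: 148 months + 33 months + 26 months + 6 months = 213 months
Cooperation with authorities reduction: 10% of 213 months = 21 months (rounded down)
After reduction: 213 − 21 = 192 months
Minimum 65 months: 192 months meets the minimum, no increase.

Sentence: 192 months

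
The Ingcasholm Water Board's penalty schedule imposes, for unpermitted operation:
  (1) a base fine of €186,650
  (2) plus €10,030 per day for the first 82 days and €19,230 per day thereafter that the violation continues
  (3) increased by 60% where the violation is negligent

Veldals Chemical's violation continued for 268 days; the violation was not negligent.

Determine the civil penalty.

First 82 days: 82 × €10,030 = €822,460
Remaining days: (268 − 82) × €19,230 = €3,576,780
Per-day component: €822,460 + €3,576,780 = €4,399,240
Base plus per-day: €186,650 + €4,399,240 = €4,585,890
The violation was not negligent: no 60% increase.

€4,585,890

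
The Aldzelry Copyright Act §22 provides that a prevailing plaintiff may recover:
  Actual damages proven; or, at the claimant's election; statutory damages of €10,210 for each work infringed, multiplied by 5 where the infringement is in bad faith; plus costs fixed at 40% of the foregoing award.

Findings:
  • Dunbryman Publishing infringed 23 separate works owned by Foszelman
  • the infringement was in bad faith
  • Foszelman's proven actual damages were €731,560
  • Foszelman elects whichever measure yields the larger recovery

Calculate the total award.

€1,643,810

Statutory damages: 23 × €10,210 = €234,830
Multiplied by 5: 5 × €234,830 = €1,174,150
Greater of actual damages (€731,560) or enhanced statutory damages (€1,174,150): €1,174,150
Costs: 40% of €1,174,150 = €469,660
Award plus costs: €1,174,150 + €469,660 = €1,643,810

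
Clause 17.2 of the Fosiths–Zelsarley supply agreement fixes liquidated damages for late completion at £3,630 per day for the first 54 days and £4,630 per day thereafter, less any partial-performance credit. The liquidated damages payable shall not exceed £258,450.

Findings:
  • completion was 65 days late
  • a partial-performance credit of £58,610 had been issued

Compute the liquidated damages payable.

Liquidated damages: £188,340

First 54 days: 54 × £3,630 = £196,020
Remaining days: (65 − 54) × £4,630 = £50,930
Accrued per-day damages: £196,020 + £50,930 = £246,950
Less partial-performance credit: £246,950 − £58,610 = £188,340
Cap at £258,450: £188,340 is within the cap, no reduction.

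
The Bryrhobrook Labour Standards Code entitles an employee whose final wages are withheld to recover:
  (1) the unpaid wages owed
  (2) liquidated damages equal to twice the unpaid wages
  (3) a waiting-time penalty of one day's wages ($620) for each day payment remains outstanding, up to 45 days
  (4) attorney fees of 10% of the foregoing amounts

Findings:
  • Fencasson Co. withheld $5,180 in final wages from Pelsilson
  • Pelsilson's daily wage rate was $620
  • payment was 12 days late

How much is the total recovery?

Doubled: 2 × $5,180 = $10,360
Penalty days: min(12, 45) = 12
Waiting-time penalty: 12 × $620 = $7,440
Subtotal: $5,180 + $10,360 + $7,440 = $22,980
Attorney fees: 10% of $22,980 = $2,298
Total award: $22,980 + $2,298 = $25,278

$25,278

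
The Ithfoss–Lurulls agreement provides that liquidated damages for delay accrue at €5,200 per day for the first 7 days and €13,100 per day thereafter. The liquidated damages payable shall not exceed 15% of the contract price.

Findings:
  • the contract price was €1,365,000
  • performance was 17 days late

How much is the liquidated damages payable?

€167,400

First 7 days: 7 × €5,200 = €36,400
Remaining days: (17 − 7) × €13,100 = €131,000
Accrued per-day damages: €36,400 + €131,000 = €167,400
Cap: 15% of €1,365,000 = €204,750
Cap at €204,750: €167,400 is within the cap, no reduction.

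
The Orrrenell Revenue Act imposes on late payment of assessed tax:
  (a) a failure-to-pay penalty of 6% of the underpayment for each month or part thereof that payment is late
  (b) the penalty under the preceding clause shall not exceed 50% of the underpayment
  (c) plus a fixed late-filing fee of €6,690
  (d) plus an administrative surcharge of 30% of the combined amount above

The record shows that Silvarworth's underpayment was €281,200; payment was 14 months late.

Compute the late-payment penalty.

Penalty: €191,477

Accrued rate: 6% × 14 = 84%, capped at 50% → 50%
Failure-to-pay penalty: 50% of €281,200 = €140,600
Penalty before surcharge: €140,600 + €6,690 = €147,290
Administrative surcharge: 30% of €147,290 = €44,187
Total penalty: €147,290 + €44,187 = €191,477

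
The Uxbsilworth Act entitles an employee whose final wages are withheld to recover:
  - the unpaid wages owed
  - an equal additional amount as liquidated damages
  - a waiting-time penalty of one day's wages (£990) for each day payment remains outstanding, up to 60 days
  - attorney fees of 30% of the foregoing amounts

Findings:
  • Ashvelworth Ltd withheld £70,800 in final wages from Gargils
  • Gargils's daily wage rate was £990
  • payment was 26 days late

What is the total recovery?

£217,542

Liquidated damages (equal amount): £70,800
Penalty days: min(26, 60) = 26
Waiting-time penalty: 26 × £990 = £25,740
Subtotal: £70,800 + £70,800 + £25,740 = £167,340
Attorney fees: 30% of £167,340 = £50,202
Total award: £167,340 + £50,202 = £217,542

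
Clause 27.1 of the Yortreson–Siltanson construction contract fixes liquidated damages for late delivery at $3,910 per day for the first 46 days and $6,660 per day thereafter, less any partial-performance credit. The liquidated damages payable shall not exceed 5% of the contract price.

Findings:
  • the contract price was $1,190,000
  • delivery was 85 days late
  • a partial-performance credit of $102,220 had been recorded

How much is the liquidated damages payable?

$59,500

First 46 days: 46 × $3,910 = $179,860
Remaining days: (85 − 46) × $6,660 = $259,740
Accrued per-day damages: $179,860 + $259,740 = $439,600
Less partial-performance credit: $439,600 − $102,220 = $337,380
Cap: 5% of $1,190,000 = $59,500
Cap at $59,500: $337,380 exceeds the cap → $59,500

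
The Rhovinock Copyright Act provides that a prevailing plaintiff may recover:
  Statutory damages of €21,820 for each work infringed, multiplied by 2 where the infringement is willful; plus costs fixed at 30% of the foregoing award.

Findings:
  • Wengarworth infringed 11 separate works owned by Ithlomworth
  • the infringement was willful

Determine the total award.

Statutory damages: 11 × €21,820 = €240,020
Doubled: 2 × €240,020 = €480,040
Costs: 30% of €480,040 = €144,012
Award plus costs: €480,040 + €144,012 = €624,052

€624,052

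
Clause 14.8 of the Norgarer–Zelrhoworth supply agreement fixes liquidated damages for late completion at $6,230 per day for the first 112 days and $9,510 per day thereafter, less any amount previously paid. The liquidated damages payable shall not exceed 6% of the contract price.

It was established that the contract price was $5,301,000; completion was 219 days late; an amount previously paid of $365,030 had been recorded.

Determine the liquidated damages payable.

First 112 days: 112 × $6,230 = $697,760
Remaining days: (219 − 112) × $9,510 = $1,017,570
Accrued per-day damages: $697,760 + $1,017,570 = $1,715,330
Less amount previously paid: $1,715,330 − $365,030 = $1,350,300
Cap: 6% of $5,301,000 = $318,060
Cap at $318,060: $1,350,300 exceeds the cap → $318,060

$318,060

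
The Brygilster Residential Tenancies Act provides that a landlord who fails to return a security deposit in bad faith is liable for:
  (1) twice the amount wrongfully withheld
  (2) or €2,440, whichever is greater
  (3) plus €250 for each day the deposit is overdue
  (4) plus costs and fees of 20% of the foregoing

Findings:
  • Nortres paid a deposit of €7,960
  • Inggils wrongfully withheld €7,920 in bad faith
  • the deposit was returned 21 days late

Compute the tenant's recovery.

Recovery: €25,308

Doubled: 2 × €7,920 = €15,840
Minimum €2,440: €15,840 meets the minimum, no increase.
Late-return penalty: 21 × €250 = €5,250
Damages plus late penalty: €15,840 + €5,250 = €21,090
Costs and fees: 20% of €21,090 = €4,218
Total recovery: €21,090 + €4,218 = €25,308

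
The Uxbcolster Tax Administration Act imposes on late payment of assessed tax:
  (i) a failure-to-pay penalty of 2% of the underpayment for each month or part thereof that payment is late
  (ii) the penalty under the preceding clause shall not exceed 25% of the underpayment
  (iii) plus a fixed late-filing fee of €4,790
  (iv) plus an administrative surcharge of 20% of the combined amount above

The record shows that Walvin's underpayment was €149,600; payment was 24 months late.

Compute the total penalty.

Accrued rate: 2% × 24 = 48%, capped at 25% → 25%
Failure-to-pay penalty: 25% of €149,600 = €37,400
Penalty before surcharge: €37,400 + €4,790 = €42,190
Administrative surcharge: 20% of €42,190 = €8,438
Total penalty: €42,190 + €8,438 = €50,628

€50,628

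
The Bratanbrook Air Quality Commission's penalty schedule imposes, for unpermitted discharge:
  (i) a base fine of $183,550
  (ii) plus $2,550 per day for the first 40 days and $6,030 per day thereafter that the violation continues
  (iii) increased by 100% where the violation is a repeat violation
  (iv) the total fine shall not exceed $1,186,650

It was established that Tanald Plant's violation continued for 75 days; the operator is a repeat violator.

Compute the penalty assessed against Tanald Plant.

Civil penalty: $993,200

First 40 days: 40 × $2,550 = $102,000
Remaining days: (75 − 40) × $6,030 = $211,050
Per-day component: $102,000 + $211,050 = $313,050
Base plus per-day: $183,550 + $313,050 = $496,600
Enhancement: 100% of $496,600 = $496,600
Enhanced fine: $496,600 + $496,600 = $993,200
Cap at $1,186,650: $993,200 is within the cap, no reduction.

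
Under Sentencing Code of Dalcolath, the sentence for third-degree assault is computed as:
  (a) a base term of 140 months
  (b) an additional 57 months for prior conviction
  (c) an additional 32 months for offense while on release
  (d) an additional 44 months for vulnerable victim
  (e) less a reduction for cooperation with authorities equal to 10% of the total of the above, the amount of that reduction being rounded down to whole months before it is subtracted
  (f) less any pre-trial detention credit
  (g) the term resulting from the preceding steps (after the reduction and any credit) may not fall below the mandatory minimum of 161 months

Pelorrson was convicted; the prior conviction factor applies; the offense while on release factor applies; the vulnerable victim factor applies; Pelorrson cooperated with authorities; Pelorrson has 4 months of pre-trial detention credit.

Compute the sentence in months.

Prior conviction enhancement: +57 months
Offense while on release enhancement: +32 months
Vulnerable victim enhancement: +44 months
Adjusted term: 140 months + 57 months + 32 months + 44 months = 273 months
Cooperation with authorities reduction: 10% of 273 months = 27 months (rounded down)
After reduction: 273 − 27 = 246 months
Less pre-trial detention credit: 246 months − 4 months = 242 months
Minimum 161 months: 242 months meets the minimum, no increase.

242 months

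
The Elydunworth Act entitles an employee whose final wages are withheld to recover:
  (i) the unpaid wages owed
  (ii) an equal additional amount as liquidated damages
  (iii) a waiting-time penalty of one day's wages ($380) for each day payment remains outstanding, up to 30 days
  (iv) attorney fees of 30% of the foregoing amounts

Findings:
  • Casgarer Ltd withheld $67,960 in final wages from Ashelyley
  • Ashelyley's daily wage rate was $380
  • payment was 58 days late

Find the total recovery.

Liquidated damages (equal amount): $67,960
Penalty days: min(58, 30) = 30
Waiting-time penalty: 30 × $380 = $11,400
Subtotal: $67,960 + $67,960 + $11,400 = $147,320
Attorney fees: 30% of $147,320 = $44,196
Total award: $147,320 + $44,196 = $191,516

$191,516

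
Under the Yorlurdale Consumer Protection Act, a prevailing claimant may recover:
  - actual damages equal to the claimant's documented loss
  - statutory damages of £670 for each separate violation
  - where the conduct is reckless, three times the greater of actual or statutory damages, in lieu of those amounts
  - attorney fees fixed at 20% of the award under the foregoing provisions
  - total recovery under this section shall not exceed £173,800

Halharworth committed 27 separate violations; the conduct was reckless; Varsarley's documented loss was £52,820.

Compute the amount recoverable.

Statutory damages: 27 × £670 = £18,090
Greater of actual damages (£52,820) or statutory damages (£18,090): £52,820
Trebled: 3 × £52,820 = £158,460
Attorney fees: 20% of £158,460 = £31,692
Total before cap: £158,460 + £31,692 = £190,152
Cap at £173,800: £190,152 exceeds the cap → £173,800

£173,800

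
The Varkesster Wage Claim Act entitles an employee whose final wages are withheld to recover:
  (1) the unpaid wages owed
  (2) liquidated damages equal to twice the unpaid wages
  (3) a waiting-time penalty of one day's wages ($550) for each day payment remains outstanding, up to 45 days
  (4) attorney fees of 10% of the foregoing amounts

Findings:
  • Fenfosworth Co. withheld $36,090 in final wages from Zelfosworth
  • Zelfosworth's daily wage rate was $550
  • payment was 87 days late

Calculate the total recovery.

Doubled: 2 × $36,090 = $72,180
Penalty days: min(87, 45) = 45
Waiting-time penalty: 45 × $550 = $24,750
Subtotal: $36,090 + $72,180 + $24,750 = $133,020
Attorney fees: 10% of $133,020 = $13,302
Total award: $133,020 + $13,302 = $146,322

$146,322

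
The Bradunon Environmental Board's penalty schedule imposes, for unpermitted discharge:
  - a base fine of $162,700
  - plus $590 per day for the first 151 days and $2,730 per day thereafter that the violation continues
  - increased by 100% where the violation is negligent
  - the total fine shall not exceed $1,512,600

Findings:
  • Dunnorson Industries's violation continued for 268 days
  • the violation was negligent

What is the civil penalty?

First 151 days: 151 × $590 = $89,090
Remaining days: (268 − 151) × $2,730 = $319,410
Per-day component: $89,090 + $319,410 = $408,500
Base plus per-day: $162,700 + $408,500 = $571,200
Enhancement: 100% of $571,200 = $571,200
Enhanced fine: $571,200 + $571,200 = $1,142,400
Cap at $1,512,600: $1,142,400 is within the cap, no reduction.

$1,142,400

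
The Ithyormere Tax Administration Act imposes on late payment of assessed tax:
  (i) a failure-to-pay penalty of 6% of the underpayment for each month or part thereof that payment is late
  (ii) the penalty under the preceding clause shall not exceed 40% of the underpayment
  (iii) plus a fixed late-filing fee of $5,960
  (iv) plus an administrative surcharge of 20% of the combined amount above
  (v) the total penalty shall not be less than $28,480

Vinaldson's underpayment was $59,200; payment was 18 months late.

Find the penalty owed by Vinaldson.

Penalty: $35,568

Accrued rate: 6% × 18 = 108%, capped at 40% → 40%
Failure-to-pay penalty: 40% of $59,200 = $23,680
Penalty before surcharge: $23,680 + $5,960 = $29,640
Administrative surcharge: 20% of $29,640 = $5,928
Total penalty: $29,640 + $5,928 = $35,568
Minimum $28,480: $35,568 meets the minimum, no increase.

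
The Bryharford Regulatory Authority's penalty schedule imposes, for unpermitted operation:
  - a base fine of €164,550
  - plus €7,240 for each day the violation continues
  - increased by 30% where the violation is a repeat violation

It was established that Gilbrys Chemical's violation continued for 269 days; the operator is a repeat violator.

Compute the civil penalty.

€2,745,743

Per-day component: 269 × €7,240 = €1,947,560
Base plus per-day: €164,550 + €1,947,560 = €2,112,110
Enhancement: 30% of €2,112,110 = €633,633
Enhanced fine: €2,112,110 + €633,633 = €2,745,743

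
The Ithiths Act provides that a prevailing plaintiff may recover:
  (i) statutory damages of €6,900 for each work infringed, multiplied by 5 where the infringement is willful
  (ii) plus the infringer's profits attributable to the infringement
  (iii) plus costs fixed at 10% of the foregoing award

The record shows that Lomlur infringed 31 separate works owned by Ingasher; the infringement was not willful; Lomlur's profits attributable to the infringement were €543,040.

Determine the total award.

Statutory damages: 31 × €6,900 = €213,900
Infringement not willful: no ×5 enhancement.
Combined award: €213,900 + €543,040 = €756,940
Costs: 10% of €756,940 = €75,694
Award plus costs: €756,940 + €75,694 = €832,634

Award: €832,634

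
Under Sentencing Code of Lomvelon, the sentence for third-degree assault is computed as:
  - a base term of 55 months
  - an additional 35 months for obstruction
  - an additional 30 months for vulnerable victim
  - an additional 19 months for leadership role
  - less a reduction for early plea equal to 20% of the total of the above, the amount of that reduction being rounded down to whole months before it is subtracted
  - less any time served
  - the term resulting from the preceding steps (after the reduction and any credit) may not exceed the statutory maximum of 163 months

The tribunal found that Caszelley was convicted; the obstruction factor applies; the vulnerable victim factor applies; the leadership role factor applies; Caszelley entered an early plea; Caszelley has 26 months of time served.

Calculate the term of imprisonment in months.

86 months

Obstruction enhancement: +35 months
Vulnerable victim enhancement: +30 months
Leadership role enhancement: +19 months
Adjusted term: 55 months + 35 months + 30 months + 19 months = 139 months
Early plea reduction: 20% of 139 months = 27 months (rounded down)
After reduction: 139 − 27 = 112 months
Less time served: 112 months − 26 months = 86 months
Cap at 163 months: 86 months is within the cap, no reduction.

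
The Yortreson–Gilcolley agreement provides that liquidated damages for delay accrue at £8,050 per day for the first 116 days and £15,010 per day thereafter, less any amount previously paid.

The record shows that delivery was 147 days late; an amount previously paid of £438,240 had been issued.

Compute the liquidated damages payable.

First 116 days: 116 × £8,050 = £933,800
Remaining days: (147 − 116) × £15,010 = £465,310
Accrued per-day damages: £933,800 + £465,310 = £1,399,110
Less amount previously paid: £1,399,110 − £438,240 = £960,870

Liquidated damages: £960,870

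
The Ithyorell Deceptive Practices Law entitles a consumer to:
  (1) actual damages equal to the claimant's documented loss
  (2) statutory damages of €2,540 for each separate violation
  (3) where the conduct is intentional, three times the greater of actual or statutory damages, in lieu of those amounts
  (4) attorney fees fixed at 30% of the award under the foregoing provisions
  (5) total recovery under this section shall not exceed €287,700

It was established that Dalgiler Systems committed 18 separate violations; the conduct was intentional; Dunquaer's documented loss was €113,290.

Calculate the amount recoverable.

€287,700

Statutory damages: 18 × €2,540 = €45,720
Greater of actual damages (€113,290) or statutory damages (€45,720): €113,290
Trebled: 3 × €113,290 = €339,870
Attorney fees: 30% of €339,870 = €101,961
Total before cap: €339,870 + €101,961 = €441,831
Cap at €287,700: €441,831 exceeds the cap → €287,700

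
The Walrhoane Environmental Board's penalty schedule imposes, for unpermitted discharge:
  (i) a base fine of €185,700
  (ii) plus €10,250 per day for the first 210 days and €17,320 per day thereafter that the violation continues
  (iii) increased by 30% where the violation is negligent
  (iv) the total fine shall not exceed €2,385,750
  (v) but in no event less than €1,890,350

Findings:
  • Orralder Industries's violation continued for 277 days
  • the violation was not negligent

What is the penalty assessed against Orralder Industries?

First 210 days: 210 × €10,250 = €2,152,500
Remaining days: (277 − 210) × €17,320 = €1,160,440
Per-day component: €2,152,500 + €1,160,440 = €3,312,940
Base plus per-day: €185,700 + €3,312,940 = €3,498,640
The violation was not negligent: no 30% increase.
Cap at €2,385,750: €3,498,640 exceeds the cap → €2,385,750
Minimum €1,890,350: €2,385,750 meets the minimum, no increase.

€2,385,750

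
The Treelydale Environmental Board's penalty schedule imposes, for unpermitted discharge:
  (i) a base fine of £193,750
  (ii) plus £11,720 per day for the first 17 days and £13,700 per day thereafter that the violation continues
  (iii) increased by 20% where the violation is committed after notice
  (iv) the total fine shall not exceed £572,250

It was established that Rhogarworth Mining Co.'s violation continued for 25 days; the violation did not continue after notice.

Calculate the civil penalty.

First 17 days: 17 × £11,720 = £199,240
Remaining days: (25 − 17) × £13,700 = £109,600
Per-day component: £199,240 + £109,600 = £308,840
Base plus per-day: £193,750 + £308,840 = £502,590
The violation did not continue after notice: no 20% increase.
Cap at £572,250: £502,590 is within the cap, no reduction.

£502,590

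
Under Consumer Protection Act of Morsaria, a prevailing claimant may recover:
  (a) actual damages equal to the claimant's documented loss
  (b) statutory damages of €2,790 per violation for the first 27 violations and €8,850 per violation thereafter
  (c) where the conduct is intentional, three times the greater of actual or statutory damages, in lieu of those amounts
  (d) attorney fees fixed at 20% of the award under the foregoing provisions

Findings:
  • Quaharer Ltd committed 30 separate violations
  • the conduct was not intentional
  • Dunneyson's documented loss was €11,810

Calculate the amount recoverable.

€136,428

First 27 violations: 27 × €2,790 = €75,330
Remaining violations: (30 − 27) × €8,850 = €26,550
Statutory damages: €75,330 + €26,550 = €101,880
Conduct not intentional: the in-lieu enhancement does not apply.
Actual plus statutory damages: €11,810 + €101,880 = €113,690
Attorney fees: 20% of €113,690 = €22,738
Total recovery: €113,690 + €22,738 = €136,428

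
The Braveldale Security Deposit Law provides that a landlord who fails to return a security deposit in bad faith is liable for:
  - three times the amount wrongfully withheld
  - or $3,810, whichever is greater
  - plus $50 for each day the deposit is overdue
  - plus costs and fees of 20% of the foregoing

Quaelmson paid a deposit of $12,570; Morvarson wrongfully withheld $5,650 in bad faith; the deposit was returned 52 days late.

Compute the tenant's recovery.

$23,460

Trebled: 3 × $5,650 = $16,950
Minimum $3,810: $16,950 meets the minimum, no increase.
Late-return penalty: 52 × $50 = $2,600
Damages plus late penalty: $16,950 + $2,600 = $19,550
Costs and fees: 20% of $19,550 = $3,910
Total recovery: $19,550 + $3,910 = $23,460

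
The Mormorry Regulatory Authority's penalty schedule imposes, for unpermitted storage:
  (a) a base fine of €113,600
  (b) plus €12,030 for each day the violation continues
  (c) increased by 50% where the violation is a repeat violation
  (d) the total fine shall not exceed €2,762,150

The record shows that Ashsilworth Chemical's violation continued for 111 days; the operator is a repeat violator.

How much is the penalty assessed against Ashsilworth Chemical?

€2,173,395

Per-day component: 111 × €12,030 = €1,335,330
Base plus per-day: €113,600 + €1,335,330 = €1,448,930
Enhancement: 50% of €1,448,930 = €724,465
Enhanced fine: €1,448,930 + €724,465 = €2,173,395
Cap at €2,762,150: €2,173,395 is within the cap, no reduction.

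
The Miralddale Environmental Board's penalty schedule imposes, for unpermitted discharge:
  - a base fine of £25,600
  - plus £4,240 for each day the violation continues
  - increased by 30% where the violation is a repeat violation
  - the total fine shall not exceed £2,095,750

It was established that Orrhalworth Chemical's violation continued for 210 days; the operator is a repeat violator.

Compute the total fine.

Per-day component: 210 × £4,240 = £890,400
Base plus per-day: £25,600 + £890,400 = £916,000
Enhancement: 30% of £916,000 = £274,800
Enhanced fine: £916,000 + £274,800 = £1,190,800
Cap at £2,095,750: £1,190,800 is within the cap, no reduction.

£1,190,800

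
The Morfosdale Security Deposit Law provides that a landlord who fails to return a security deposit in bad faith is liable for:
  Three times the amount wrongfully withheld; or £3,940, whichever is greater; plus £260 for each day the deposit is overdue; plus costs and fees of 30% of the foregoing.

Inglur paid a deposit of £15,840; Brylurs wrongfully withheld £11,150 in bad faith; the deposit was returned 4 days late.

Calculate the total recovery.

Trebled: 3 × £11,150 = £33,450
Minimum £3,940: £33,450 meets the minimum, no increase.
Late-return penalty: 4 × £260 = £1,040
Damages plus late penalty: £33,450 + £1,040 = £34,490
Costs and fees: 30% of £34,490 = £10,347
Total recovery: £34,490 + £10,347 = £44,837

£44,837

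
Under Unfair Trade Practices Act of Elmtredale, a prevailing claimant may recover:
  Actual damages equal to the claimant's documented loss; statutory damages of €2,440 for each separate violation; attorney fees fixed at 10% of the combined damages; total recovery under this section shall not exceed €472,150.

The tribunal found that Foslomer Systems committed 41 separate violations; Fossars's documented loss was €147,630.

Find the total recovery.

Statutory damages: 41 × €2,440 = €100,040
Combined damages: €147,630 + €100,040 = €247,670
Attorney fees: 10% of €247,670 = €24,767
Total before cap: €247,670 + €24,767 = €272,437
Cap at €472,150: €272,437 is within the cap, no reduction.

€272,437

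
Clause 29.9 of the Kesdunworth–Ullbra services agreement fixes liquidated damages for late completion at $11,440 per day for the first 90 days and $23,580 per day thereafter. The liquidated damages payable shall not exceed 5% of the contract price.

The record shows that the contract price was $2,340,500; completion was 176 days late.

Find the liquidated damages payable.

$117,025

First 90 days: 90 × $11,440 = $1,029,600
Remaining days: (176 − 90) × $23,580 = $2,027,880
Accrued per-day damages: $1,029,600 + $2,027,880 = $3,057,480
Cap: 5% of $2,340,500 = $117,025
Cap at $117,025: $3,057,480 exceeds the cap → $117,025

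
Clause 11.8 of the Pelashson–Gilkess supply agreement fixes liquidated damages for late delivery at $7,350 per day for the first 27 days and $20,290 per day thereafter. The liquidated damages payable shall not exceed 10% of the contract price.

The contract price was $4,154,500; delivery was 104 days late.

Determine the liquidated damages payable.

First 27 days: 27 × $7,350 = $198,450
Remaining days: (104 − 27) × $20,290 = $1,562,330
Accrued per-day damages: $198,450 + $1,562,330 = $1,760,780
Cap: 10% of $4,154,500 = $415,450
Cap at $415,450: $1,760,780 exceeds the cap → $415,450

$415,450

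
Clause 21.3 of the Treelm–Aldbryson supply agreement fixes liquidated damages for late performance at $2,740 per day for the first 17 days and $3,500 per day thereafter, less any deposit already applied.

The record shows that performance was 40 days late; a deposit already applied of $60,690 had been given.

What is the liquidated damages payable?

First 17 days: 17 × $2,740 = $46,580
Remaining days: (40 − 17) × $3,500 = $80,500
Accrued per-day damages: $46,580 + $80,500 = $127,080
Less deposit already applied: $127,080 − $60,690 = $66,390

$66,390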